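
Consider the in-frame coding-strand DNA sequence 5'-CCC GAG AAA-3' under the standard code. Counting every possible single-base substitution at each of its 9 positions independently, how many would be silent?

Codon 1 (CCC, Pro): 3 synonymous substitutions.
Codon 2 (GAG, Glu): 1 synonymous substitution.
Codon 3 (AAA, Lys): 1 synonymous substitution.
Total: 3 + 1 + 1 = 5.

5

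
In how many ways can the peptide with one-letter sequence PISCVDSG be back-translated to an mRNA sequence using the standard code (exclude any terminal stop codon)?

Pro: 4 codons.
Ile: 3 codons.
Ser: 6 codons.
Cys: 2 codons.
Val: 4 codons.
Asp: 2 codons.
Ser: 6 codons.
Gly: 4 codons.
4 × 3 × 6 × 2 × 4 × 2 × 6 × 4 = 27648.

27648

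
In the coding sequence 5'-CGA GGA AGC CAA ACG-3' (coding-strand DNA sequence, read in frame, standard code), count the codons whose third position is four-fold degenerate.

Codon 1 CGA (Arg): third position 4-fold.
Codon 2 GGA (Gly): third position 4-fold.
Codon 3 AGC (Ser): third position 2-fold.
Codon 4 CAA (Gln): third position 2-fold.
Codon 5 ACG (Thr): third position 4-fold.
Four-fold degenerate third positions: 3.

3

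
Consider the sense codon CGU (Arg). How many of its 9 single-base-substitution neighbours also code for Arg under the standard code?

Position 1: none → 0 synonymous.
Position 2: none → 0 synonymous.
Position 3: CGC, CGA, CGG → 3 synonymous.
Total: 0 + 0 + 3 = 3.

3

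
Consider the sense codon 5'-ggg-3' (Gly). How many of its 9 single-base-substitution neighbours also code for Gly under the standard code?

3

Position 1: none → 0 synonymous.
Position 2: none → 0 synonymous.
Position 3: GGU, GGC, GGA → 3 synonymous.
Total: 0 + 0 + 3 = 3.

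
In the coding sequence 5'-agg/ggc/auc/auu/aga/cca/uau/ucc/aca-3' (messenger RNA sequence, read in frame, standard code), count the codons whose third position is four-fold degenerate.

4

Codon 1 AGG (Arg): third position 2-fold.
Codon 2 GGC (Gly): third position 4-fold.
Codon 3 AUC (Ile): third position 3-fold.
Codon 4 AUU (Ile): third position 3-fold.
Codon 5 AGA (Arg): third position 2-fold.
Codon 6 CCA (Pro): third position 4-fold.
Codon 7 UAU (Tyr): third position 2-fold.
Codon 8 UCC (Ser): third position 4-fold.
Codon 9 ACA (Thr): third position 4-fold.
Four-fold degenerate third positions: 4.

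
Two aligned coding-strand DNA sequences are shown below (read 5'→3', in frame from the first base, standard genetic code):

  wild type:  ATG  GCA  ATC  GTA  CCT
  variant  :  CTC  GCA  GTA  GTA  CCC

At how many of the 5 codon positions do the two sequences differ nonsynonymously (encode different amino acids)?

Codon 1: ATG Met / CTC Leu — nonsynonymous.
Codon 2: GCA Ala / GCA Ala — identical.
Codon 3: ATC Ile / GTA Val — nonsynonymous.
Codon 4: GTA Val / GTA Val — identical.
Codon 5: CCT Pro / CCC Pro — synonymous.
Nonsynonymous differences: 2.

2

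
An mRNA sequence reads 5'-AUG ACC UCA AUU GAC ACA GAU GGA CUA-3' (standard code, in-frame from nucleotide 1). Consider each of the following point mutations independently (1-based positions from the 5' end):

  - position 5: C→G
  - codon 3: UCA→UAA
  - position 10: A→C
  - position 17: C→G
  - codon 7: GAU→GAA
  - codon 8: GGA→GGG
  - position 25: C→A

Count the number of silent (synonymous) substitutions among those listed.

Codon 2: ACC (Thr) → AGC (Ser) — missense.
Codon 3: UCA (Ser) → UAA (Stop) — nonsense.
Codon 4: AUU (Ile) → CUU (Leu) — missense.
Codon 6: ACA (Thr) → AGA (Arg) — missense.
Codon 7: GAU (Asp) → GAA (Glu) — missense.
Codon 8: GGA (Gly) → GGG (Gly) — synonymous.
Codon 9: CUA (Leu) → AUA (Ile) — missense.
Synonymous: 1 of 7.

1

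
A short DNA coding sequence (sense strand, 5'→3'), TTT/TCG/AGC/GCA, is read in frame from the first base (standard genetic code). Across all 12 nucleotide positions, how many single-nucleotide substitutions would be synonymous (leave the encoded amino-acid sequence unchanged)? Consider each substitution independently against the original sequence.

Codon 1 (TTT, Phe): 1 synonymous substitution.
Codon 2 (TCG, Ser): 3 synonymous substitutions.
Codon 3 (AGC, Ser): 1 synonymous substitution.
Codon 4 (GCA, Ala): 3 synonymous substitutions.
Total: 1 + 3 + 1 + 3 = 8.

8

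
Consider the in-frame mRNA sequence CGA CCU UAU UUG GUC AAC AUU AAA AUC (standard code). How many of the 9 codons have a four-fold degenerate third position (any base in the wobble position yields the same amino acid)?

3

Codon 1 CGA (Arg): third position 4-fold.
Codon 2 CCU (Pro): third position 4-fold.
Codon 3 UAU (Tyr): third position 2-fold.
Codon 4 UUG (Leu): third position 2-fold.
Codon 5 GUC (Val): third position 4-fold.
Codon 6 AAC (Asn): third position 2-fold.
Codon 7 AUU (Ile): third position 3-fold.
Codon 8 AAA (Lys): third position 2-fold.
Codon 9 AUC (Ile): third position 3-fold.
Four-fold degenerate third positions: 3.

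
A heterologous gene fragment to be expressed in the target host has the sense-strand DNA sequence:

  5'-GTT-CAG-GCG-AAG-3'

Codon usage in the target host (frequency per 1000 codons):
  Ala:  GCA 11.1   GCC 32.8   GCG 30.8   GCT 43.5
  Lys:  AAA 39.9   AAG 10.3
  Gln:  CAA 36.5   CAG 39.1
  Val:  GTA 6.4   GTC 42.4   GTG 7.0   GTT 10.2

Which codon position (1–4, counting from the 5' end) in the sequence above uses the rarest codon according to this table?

1

Codon 1 GTT (Val): 10.2 per 1000.
Codon 2 CAG (Gln): 39.1 per 1000.
Codon 3 GCG (Ala): 30.8 per 1000.
Codon 4 AAG (Lys): 10.3 per 1000.
Lowest frequency is 10.2 at codon 1.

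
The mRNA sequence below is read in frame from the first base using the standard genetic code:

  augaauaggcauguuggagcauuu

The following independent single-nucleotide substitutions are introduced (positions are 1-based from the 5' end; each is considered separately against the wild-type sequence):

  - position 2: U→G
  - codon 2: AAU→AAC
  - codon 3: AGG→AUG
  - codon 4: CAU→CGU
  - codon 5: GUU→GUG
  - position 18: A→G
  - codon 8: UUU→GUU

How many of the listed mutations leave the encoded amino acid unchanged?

Codon 1: AUG (Met) → AGG (Arg) — missense.
Codon 2: AAU (Asn) → AAC (Asn) — synonymous.
Codon 3: AGG (Arg) → AUG (Met) — missense.
Codon 4: CAU (His) → CGU (Arg) — missense.
Codon 5: GUU (Val) → GUG (Val) — synonymous.
Codon 6: GGA (Gly) → GGG (Gly) — synonymous.
Codon 8: UUU (Phe) → GUU (Val) — missense.
Synonymous: 3 of 7.

3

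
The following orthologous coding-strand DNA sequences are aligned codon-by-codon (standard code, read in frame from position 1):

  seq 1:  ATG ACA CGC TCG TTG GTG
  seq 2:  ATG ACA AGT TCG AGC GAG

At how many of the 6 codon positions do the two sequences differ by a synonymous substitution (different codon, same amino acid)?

Codon 1: ATG Met / ATG Met — identical.
Codon 2: ACA Thr / ACA Thr — identical.
Codon 3: CGC Arg / AGT Ser — nonsynonymous.
Codon 4: TCG Ser / TCG Ser — identical.
Codon 5: TTG Leu / AGC Ser — nonsynonymous.
Codon 6: GTG Val / GAG Glu — nonsynonymous.
Synonymous differences: 0.

0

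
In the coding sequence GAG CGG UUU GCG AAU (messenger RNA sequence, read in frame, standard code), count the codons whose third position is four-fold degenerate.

2

Codon 1 GAG (Glu): third position 2-fold.
Codon 2 CGG (Arg): third position 4-fold.
Codon 3 UUU (Phe): third position 2-fold.
Codon 4 GCG (Ala): third position 4-fold.
Codon 5 AAU (Asn): third position 2-fold.
Four-fold degenerate third positions: 2.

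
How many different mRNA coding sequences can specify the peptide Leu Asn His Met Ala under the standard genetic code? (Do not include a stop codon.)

Leu: 6 codons.
Asn: 2 codons.
His: 2 codons.
Met: 1 codon.
Ala: 4 codons.
6 × 2 × 2 × 1 × 4 = 96.

96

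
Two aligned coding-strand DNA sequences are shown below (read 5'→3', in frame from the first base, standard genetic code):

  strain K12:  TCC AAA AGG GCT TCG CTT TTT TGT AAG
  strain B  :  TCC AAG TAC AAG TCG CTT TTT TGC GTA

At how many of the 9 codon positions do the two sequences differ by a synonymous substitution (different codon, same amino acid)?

Codon 1: TCC Ser / TCC Ser — identical.
Codon 2: AAA Lys / AAG Lys — synonymous.
Codon 3: AGG Arg / TAC Tyr — nonsynonymous.
Codon 4: GCT Ala / AAG Lys — nonsynonymous.
Codon 5: TCG Ser / TCG Ser — identical.
Codon 6: CTT Leu / CTT Leu — identical.
Codon 7: TTT Phe / TTT Phe — identical.
Codon 8: TGT Cys / TGC Cys — synonymous.
Codon 9: AAG Lys / GTA Val — nonsynonymous.
Synonymous differences: 2.

2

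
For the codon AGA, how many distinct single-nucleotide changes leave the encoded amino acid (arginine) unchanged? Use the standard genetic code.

2

Position 1: CGA → 1 synonymous.
Position 2: none → 0 synonymous.
Position 3: AGG → 1 synonymous.
Total: 1 + 0 + 1 = 2.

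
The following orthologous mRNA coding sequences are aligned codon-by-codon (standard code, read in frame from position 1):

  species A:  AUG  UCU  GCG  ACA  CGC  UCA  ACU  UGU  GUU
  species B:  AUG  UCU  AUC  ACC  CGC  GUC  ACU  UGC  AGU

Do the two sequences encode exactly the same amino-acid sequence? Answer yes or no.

Codon 1: AUG Met / AUG Met — identical.
Codon 2: UCU Ser / UCU Ser — identical.
Codon 3: GCG Ala / AUC Ile — nonsynonymous.
Codon 4: ACA Thr / ACC Thr — synonymous.
Codon 5: CGC Arg / CGC Arg — identical.
Codon 6: UCA Ser / GUC Val — nonsynonymous.
Codon 7: ACU Thr / ACU Thr — identical.
Codon 8: UGU Cys / UGC Cys — synonymous.
Codon 9: GUU Val / AGU Ser — nonsynonymous.
Nonsynonymous differences: 3 → different protein.

no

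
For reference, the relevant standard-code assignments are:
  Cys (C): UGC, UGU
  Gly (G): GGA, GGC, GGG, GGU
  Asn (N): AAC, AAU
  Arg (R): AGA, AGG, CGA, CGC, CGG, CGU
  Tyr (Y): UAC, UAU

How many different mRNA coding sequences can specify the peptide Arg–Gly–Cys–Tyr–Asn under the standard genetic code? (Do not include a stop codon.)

Arg: 6 codons.
Gly: 4 codons.
Cys: 2 codons.
Tyr: 2 codons.
Asn: 2 codons.
6 × 4 × 2 × 2 × 2 = 192.

192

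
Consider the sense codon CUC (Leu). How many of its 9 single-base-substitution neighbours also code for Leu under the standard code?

3

Position 1: none → 0 synonymous.
Position 2: none → 0 synonymous.
Position 3: CUU, CUA, CUG → 3 synonymous.
Total: 0 + 0 + 3 = 3.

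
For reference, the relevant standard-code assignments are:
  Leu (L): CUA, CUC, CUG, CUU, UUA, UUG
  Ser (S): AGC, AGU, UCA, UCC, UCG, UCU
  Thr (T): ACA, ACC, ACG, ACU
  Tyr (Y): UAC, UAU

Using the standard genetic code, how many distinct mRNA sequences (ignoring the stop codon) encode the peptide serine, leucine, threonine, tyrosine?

Ser: 6 codons.
Leu: 6 codons.
Thr: 4 codons.
Tyr: 2 codons.
6 × 6 × 4 × 2 = 288.

288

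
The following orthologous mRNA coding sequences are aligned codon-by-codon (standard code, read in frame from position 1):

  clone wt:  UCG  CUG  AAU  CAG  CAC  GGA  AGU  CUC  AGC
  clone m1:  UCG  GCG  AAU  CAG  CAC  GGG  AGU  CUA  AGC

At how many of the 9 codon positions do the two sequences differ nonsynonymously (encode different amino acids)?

1

Codon 1: UCG Ser / UCG Ser — identical.
Codon 2: CUG Leu / GCG Ala — nonsynonymous.
Codon 3: AAU Asn / AAU Asn — identical.
Codon 4: CAG Gln / CAG Gln — identical.
Codon 5: CAC His / CAC His — identical.
Codon 6: GGA Gly / GGG Gly — synonymous.
Codon 7: AGU Ser / AGU Ser — identical.
Codon 8: CUC Leu / CUA Leu — synonymous.
Codon 9: AGC Ser / AGC Ser — identical.
Nonsynonymous differences: 1.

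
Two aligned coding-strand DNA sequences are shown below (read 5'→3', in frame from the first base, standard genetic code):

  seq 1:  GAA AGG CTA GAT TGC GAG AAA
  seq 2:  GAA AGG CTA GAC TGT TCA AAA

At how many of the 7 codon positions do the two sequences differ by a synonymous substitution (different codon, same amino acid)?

2

Codon 1: GAA Glu / GAA Glu — identical.
Codon 2: AGG Arg / AGG Arg — identical.
Codon 3: CTA Leu / CTA Leu — identical.
Codon 4: GAT Asp / GAC Asp — synonymous.
Codon 5: TGC Cys / TGT Cys — synonymous.
Codon 6: GAG Glu / TCA Ser — nonsynonymous.
Codon 7: AAA Lys / AAA Lys — identical.
Synonymous differences: 2.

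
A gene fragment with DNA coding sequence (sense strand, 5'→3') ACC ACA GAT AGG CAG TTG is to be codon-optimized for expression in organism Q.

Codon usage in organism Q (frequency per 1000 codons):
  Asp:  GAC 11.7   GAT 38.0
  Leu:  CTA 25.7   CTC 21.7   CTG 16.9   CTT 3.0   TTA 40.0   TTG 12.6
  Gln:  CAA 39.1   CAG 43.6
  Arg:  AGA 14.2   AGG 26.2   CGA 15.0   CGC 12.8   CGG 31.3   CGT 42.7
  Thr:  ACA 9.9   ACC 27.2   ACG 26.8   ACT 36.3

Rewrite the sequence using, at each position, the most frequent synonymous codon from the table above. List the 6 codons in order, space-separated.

Codon 1 (Thr): best is ACT at 36.3.
Codon 2 (Thr): best is ACT at 36.3.
Codon 3 (Asp): best is GAT at 38.0.
Codon 4 (Arg): best is CGT at 42.7.
Codon 5 (Gln): best is CAG at 43.6.
Codon 6 (Leu): best is TTA at 40.0.

ACT ACT GAT CGT CAG TTA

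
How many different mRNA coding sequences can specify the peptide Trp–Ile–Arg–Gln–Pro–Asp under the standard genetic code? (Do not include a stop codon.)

288

Trp: 1 codon.
Ile: 3 codons.
Arg: 6 codons.
Gln: 2 codons.
Pro: 4 codons.
Asp: 2 codons.
1 × 3 × 6 × 2 × 4 × 2 = 288.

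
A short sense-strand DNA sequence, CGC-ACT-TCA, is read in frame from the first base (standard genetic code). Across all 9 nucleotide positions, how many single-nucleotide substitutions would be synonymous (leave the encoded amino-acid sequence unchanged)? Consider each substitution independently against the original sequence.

9

Codon 1 (CGC, Arg): 3 synonymous substitutions.
Codon 2 (ACT, Thr): 3 synonymous substitutions.
Codon 3 (TCA, Ser): 3 synonymous substitutions.
Total: 3 + 3 + 3 = 9.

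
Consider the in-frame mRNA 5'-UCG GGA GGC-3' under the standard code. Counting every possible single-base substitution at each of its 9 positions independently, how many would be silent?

Codon 1 (UCG, Ser): 3 synonymous substitutions.
Codon 2 (GGA, Gly): 3 synonymous substitutions.
Codon 3 (GGC, Gly): 3 synonymous substitutions.
Total: 3 + 3 + 3 = 9.

9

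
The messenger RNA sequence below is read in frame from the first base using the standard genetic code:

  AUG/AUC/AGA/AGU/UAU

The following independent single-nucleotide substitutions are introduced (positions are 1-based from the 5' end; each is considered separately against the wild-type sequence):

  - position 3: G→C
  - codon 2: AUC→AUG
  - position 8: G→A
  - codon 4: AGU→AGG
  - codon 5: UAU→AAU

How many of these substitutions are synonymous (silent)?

0

Codon 1: AUG (Met) → AUC (Ile) — missense.
Codon 2: AUC (Ile) → AUG (Met) — missense.
Codon 3: AGA (Arg) → AAA (Lys) — missense.
Codon 4: AGU (Ser) → AGG (Arg) — missense.
Codon 5: UAU (Tyr) → AAU (Asn) — missense.
Synonymous: 0 of 5.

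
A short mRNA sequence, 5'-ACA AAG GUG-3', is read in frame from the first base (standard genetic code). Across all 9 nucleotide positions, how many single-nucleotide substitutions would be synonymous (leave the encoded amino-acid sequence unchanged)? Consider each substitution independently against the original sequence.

7

Codon 1 (ACA, Thr): 3 synonymous substitutions.
Codon 2 (AAG, Lys): 1 synonymous substitution.
Codon 3 (GUG, Val): 3 synonymous substitutions.
Total: 3 + 1 + 3 = 7.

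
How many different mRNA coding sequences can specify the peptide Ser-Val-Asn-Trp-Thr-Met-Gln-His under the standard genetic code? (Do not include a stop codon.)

Ser: 6 codons.
Val: 4 codons.
Asn: 2 codons.
Trp: 1 codon.
Thr: 4 codons.
Met: 1 codon.
Gln: 2 codons.
His: 2 codons.
6 × 4 × 2 × 1 × 4 × 1 × 2 × 2 = 768.

768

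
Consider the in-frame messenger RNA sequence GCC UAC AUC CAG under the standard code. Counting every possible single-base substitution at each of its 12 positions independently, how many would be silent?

Codon 1 (GCC, Ala): 3 synonymous substitutions.
Codon 2 (UAC, Tyr): 1 synonymous substitution.
Codon 3 (AUC, Ile): 2 synonymous substitutions.
Codon 4 (CAG, Gln): 1 synonymous substitution.
Total: 3 + 1 + 2 + 1 = 7.

7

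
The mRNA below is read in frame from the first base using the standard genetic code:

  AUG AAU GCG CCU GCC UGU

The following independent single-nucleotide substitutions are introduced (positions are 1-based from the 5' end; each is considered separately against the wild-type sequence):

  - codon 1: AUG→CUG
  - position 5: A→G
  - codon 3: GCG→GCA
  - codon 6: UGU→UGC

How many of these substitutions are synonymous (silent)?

2

Codon 1: AUG (Met) → CUG (Leu) — missense.
Codon 2: AAU (Asn) → AGU (Ser) — missense.
Codon 3: GCG (Ala) → GCA (Ala) — synonymous.
Codon 6: UGU (Cys) → UGC (Cys) — synonymous.
Synonymous: 2 of 4.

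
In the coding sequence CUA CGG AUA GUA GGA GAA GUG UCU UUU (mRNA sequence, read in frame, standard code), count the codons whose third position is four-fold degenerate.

6

Codon 1 CUA (Leu): third position 4-fold.
Codon 2 CGG (Arg): third position 4-fold.
Codon 3 AUA (Ile): third position 3-fold.
Codon 4 GUA (Val): third position 4-fold.
Codon 5 GGA (Gly): third position 4-fold.
Codon 6 GAA (Glu): third position 2-fold.
Codon 7 GUG (Val): third position 4-fold.
Codon 8 UCU (Ser): third position 4-fold.
Codon 9 UUU (Phe): third position 2-fold.
Four-fold degenerate third positions: 6.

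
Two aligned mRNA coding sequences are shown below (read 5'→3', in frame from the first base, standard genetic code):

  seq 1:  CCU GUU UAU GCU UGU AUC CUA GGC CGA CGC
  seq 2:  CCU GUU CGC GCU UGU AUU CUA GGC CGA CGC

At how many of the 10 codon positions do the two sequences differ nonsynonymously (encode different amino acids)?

1

Codon 1: CCU Pro / CCU Pro — identical.
Codon 2: GUU Val / GUU Val — identical.
Codon 3: UAU Tyr / CGC Arg — nonsynonymous.
Codon 4: GCU Ala / GCU Ala — identical.
Codon 5: UGU Cys / UGU Cys — identical.
Codon 6: AUC Ile / AUU Ile — synonymous.
Codon 7: CUA Leu / CUA Leu — identical.
Codon 8: GGC Gly / GGC Gly — identical.
Codon 9: CGA Arg / CGA Arg — identical.
Codon 10: CGC Arg / CGC Arg — identical.
Nonsynonymous differences: 1.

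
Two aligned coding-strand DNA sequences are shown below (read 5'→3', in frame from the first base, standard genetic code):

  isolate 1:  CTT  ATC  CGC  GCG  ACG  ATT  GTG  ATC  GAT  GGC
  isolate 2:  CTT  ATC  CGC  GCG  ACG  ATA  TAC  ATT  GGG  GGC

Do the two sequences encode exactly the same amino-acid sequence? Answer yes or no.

Codon 1: CTT Leu / CTT Leu — identical.
Codon 2: ATC Ile / ATC Ile — identical.
Codon 3: CGC Arg / CGC Arg — identical.
Codon 4: GCG Ala / GCG Ala — identical.
Codon 5: ACG Thr / ACG Thr — identical.
Codon 6: ATT Ile / ATA Ile — synonymous.
Codon 7: GTG Val / TAC Tyr — nonsynonymous.
Codon 8: ATC Ile / ATT Ile — synonymous.
Codon 9: GAT Asp / GGG Gly — nonsynonymous.
Codon 10: GGC Gly / GGC Gly — identical.
Nonsynonymous differences: 2 → different protein.

no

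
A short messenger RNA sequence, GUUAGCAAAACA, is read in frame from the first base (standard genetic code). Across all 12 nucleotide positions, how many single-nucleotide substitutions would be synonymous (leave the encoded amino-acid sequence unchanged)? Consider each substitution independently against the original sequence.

8

Codon 1 (GUU, Val): 3 synonymous substitutions.
Codon 2 (AGC, Ser): 1 synonymous substitution.
Codon 3 (AAA, Lys): 1 synonymous substitution.
Codon 4 (ACA, Thr): 3 synonymous substitutions.
Total: 3 + 1 + 1 + 3 = 8.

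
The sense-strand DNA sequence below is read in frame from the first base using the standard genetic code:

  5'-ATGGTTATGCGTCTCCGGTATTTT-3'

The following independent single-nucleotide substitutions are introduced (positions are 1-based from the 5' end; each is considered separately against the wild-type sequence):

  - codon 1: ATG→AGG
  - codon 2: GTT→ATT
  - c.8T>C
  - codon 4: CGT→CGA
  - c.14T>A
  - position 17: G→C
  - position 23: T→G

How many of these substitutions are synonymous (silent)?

Codon 1: ATG (Met) → AGG (Arg) — missense.
Codon 2: GTT (Val) → ATT (Ile) — missense.
Codon 3: ATG (Met) → ACG (Thr) — missense.
Codon 4: CGT (Arg) → CGA (Arg) — synonymous.
Codon 5: CTC (Leu) → CAC (His) — missense.
Codon 6: CGG (Arg) → CCG (Pro) — missense.
Codon 8: TTT (Phe) → TGT (Cys) — missense.
Synonymous: 1 of 7.

1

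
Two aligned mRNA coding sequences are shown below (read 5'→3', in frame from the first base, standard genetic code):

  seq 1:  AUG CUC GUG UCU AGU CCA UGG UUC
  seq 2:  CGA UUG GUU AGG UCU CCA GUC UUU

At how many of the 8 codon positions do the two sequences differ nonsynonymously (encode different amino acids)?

3

Codon 1: AUG Met / CGA Arg — nonsynonymous.
Codon 2: CUC Leu / UUG Leu — synonymous.
Codon 3: GUG Val / GUU Val — synonymous.
Codon 4: UCU Ser / AGG Arg — nonsynonymous.
Codon 5: AGU Ser / UCU Ser — synonymous.
Codon 6: CCA Pro / CCA Pro — identical.
Codon 7: UGG Trp / GUC Val — nonsynonymous.
Codon 8: UUC Phe / UUU Phe — synonymous.
Nonsynonymous differences: 3.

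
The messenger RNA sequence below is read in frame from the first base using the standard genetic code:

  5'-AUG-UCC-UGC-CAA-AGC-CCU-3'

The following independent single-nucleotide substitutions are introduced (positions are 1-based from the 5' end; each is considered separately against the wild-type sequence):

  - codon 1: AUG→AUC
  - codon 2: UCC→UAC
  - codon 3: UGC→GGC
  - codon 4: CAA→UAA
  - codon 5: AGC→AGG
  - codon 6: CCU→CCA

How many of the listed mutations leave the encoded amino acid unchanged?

1

Codon 1: AUG (Met) → AUC (Ile) — missense.
Codon 2: UCC (Ser) → UAC (Tyr) — missense.
Codon 3: UGC (Cys) → GGC (Gly) — missense.
Codon 4: CAA (Gln) → UAA (Stop) — nonsense.
Codon 5: AGC (Ser) → AGG (Arg) — missense.
Codon 6: CCU (Pro) → CCA (Pro) — synonymous.
Synonymous: 1 of 6.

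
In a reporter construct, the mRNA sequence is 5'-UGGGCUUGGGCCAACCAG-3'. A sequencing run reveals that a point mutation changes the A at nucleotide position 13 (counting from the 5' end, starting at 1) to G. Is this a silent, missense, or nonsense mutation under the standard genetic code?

missense

Position 13 falls in codon 5: AAC → Asn.
After the substitution the codon is GAC → Asp.
Asn ≠ Asp, so this is a missense mutation.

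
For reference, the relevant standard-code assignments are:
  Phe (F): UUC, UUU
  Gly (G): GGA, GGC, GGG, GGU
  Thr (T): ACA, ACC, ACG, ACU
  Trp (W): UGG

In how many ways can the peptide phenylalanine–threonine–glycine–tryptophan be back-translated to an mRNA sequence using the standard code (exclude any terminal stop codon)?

Phe: 2 codons.
Thr: 4 codons.
Gly: 4 codons.
Trp: 1 codon.
2 × 4 × 4 × 1 = 32.

32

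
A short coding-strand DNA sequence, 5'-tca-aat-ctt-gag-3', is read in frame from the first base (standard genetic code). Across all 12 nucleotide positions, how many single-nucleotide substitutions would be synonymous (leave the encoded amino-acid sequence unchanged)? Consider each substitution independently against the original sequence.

Codon 1 (TCA, Ser): 3 synonymous substitutions.
Codon 2 (AAT, Asn): 1 synonymous substitution.
Codon 3 (CTT, Leu): 3 synonymous substitutions.
Codon 4 (GAG, Glu): 1 synonymous substitution.
Total: 3 + 1 + 3 + 1 = 8.

8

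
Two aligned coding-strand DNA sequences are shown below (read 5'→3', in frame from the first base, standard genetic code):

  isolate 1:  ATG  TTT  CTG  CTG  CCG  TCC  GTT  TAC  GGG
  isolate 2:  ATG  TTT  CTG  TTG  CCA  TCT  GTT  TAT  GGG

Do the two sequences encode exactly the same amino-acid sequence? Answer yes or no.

Codon 1: ATG Met / ATG Met — identical.
Codon 2: TTT Phe / TTT Phe — identical.
Codon 3: CTG Leu / CTG Leu — identical.
Codon 4: CTG Leu / TTG Leu — synonymous.
Codon 5: CCG Pro / CCA Pro — synonymous.
Codon 6: TCC Ser / TCT Ser — synonymous.
Codon 7: GTT Val / GTT Val — identical.
Codon 8: TAC Tyr / TAT Tyr — synonymous.
Codon 9: GGG Gly / GGG Gly — identical.
Nonsynonymous differences: 0 → same protein.

yes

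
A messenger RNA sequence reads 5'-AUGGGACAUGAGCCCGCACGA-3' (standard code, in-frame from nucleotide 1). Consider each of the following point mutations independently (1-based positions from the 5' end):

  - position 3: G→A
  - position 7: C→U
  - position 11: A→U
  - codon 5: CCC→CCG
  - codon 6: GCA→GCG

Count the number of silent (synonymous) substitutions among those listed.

Codon 1: AUG (Met) → AUA (Ile) — missense.
Codon 3: CAU (His) → UAU (Tyr) — missense.
Codon 4: GAG (Glu) → GUG (Val) — missense.
Codon 5: CCC (Pro) → CCG (Pro) — synonymous.
Codon 6: GCA (Ala) → GCG (Ala) — synonymous.
Synonymous: 2 of 5.

2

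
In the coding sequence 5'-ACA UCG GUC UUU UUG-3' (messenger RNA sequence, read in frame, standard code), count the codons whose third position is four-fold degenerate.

Codon 1 ACA (Thr): third position 4-fold.
Codon 2 UCG (Ser): third position 4-fold.
Codon 3 GUC (Val): third position 4-fold.
Codon 4 UUU (Phe): third position 2-fold.
Codon 5 UUG (Leu): third position 2-fold.
Four-fold degenerate third positions: 3.

3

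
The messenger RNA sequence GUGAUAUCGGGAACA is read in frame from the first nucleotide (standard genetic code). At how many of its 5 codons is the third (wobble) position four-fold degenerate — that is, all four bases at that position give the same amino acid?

Codon 1 GUG (Val): third position 4-fold.
Codon 2 AUA (Ile): third position 3-fold.
Codon 3 UCG (Ser): third position 4-fold.
Codon 4 GGA (Gly): third position 4-fold.
Codon 5 ACA (Thr): third position 4-fold.
Four-fold degenerate third positions: 4.

4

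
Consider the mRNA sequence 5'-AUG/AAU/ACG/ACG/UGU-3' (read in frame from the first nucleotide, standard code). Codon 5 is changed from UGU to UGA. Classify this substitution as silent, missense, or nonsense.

nonsense

Position 15 falls in codon 5: UGU → Cys.
After the substitution the codon is UGA → Stop.
The new codon is a stop codon, so this is a nonsense mutation.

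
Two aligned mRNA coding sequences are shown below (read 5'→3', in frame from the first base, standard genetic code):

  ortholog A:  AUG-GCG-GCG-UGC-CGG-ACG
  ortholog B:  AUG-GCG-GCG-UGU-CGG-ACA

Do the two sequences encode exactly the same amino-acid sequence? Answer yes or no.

yes

Codon 1: AUG Met / AUG Met — identical.
Codon 2: GCG Ala / GCG Ala — identical.
Codon 3: GCG Ala / GCG Ala — identical.
Codon 4: UGC Cys / UGU Cys — synonymous.
Codon 5: CGG Arg / CGG Arg — identical.
Codon 6: ACG Thr / ACA Thr — synonymous.
Nonsynonymous differences: 0 → same protein.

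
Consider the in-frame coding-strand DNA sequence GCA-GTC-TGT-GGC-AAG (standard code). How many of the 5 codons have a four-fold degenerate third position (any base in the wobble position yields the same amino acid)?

3

Codon 1 GCA (Ala): third position 4-fold.
Codon 2 GTC (Val): third position 4-fold.
Codon 3 TGT (Cys): third position 2-fold.
Codon 4 GGC (Gly): third position 4-fold.
Codon 5 AAG (Lys): third position 2-fold.
Four-fold degenerate third positions: 3.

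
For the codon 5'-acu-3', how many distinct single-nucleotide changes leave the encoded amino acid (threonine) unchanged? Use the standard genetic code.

Position 1: none → 0 synonymous.
Position 2: none → 0 synonymous.
Position 3: ACC, ACA, ACG → 3 synonymous.
Total: 0 + 0 + 3 = 3.

3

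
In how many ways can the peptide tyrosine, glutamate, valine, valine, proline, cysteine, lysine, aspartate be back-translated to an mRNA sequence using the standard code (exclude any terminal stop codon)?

Tyr: 2 codons.
Glu: 2 codons.
Val: 4 codons.
Val: 4 codons.
Pro: 4 codons.
Cys: 2 codons.
Lys: 2 codons.
Asp: 2 codons.
2 × 2 × 4 × 4 × 4 × 2 × 2 × 2 = 2048.

2048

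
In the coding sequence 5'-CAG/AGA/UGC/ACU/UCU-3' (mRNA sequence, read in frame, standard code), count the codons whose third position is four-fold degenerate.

2

Codon 1 CAG (Gln): third position 2-fold.
Codon 2 AGA (Arg): third position 2-fold.
Codon 3 UGC (Cys): third position 2-fold.
Codon 4 ACU (Thr): third position 4-fold.
Codon 5 UCU (Ser): third position 4-fold.
Four-fold degenerate third positions: 2.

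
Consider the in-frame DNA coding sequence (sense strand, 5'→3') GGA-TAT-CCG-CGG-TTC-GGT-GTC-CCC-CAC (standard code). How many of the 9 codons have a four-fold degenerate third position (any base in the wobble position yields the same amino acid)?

6

Codon 1 GGA (Gly): third position 4-fold.
Codon 2 TAT (Tyr): third position 2-fold.
Codon 3 CCG (Pro): third position 4-fold.
Codon 4 CGG (Arg): third position 4-fold.
Codon 5 TTC (Phe): third position 2-fold.
Codon 6 GGT (Gly): third position 4-fold.
Codon 7 GTC (Val): third position 4-fold.
Codon 8 CCC (Pro): third position 4-fold.
Codon 9 CAC (His): third position 2-fold.
Four-fold degenerate third positions: 6.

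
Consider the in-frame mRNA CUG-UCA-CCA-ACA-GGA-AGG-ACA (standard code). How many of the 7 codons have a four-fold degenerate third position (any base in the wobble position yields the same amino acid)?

6

Codon 1 CUG (Leu): third position 4-fold.
Codon 2 UCA (Ser): third position 4-fold.
Codon 3 CCA (Pro): third position 4-fold.
Codon 4 ACA (Thr): third position 4-fold.
Codon 5 GGA (Gly): third position 4-fold.
Codon 6 AGG (Arg): third position 2-fold.
Codon 7 ACA (Thr): third position 4-fold.
Four-fold degenerate third positions: 6.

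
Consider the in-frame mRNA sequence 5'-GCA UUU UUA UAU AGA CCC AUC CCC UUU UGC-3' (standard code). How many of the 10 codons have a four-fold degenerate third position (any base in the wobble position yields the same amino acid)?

Codon 1 GCA (Ala): third position 4-fold.
Codon 2 UUU (Phe): third position 2-fold.
Codon 3 UUA (Leu): third position 2-fold.
Codon 4 UAU (Tyr): third position 2-fold.
Codon 5 AGA (Arg): third position 2-fold.
Codon 6 CCC (Pro): third position 4-fold.
Codon 7 AUC (Ile): third position 3-fold.
Codon 8 CCC (Pro): third position 4-fold.
Codon 9 UUU (Phe): third position 2-fold.
Codon 10 UGC (Cys): third position 2-fold.
Four-fold degenerate third positions: 3.

3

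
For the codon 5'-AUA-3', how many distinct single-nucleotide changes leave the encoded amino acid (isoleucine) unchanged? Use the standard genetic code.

Position 1: none → 0 synonymous.
Position 2: none → 0 synonymous.
Position 3: AUU, AUC → 2 synonymous.
Total: 0 + 0 + 2 = 2.

2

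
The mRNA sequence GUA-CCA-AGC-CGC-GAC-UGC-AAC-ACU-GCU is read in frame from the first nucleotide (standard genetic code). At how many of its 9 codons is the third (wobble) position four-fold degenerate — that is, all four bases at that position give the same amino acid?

Codon 1 GUA (Val): third position 4-fold.
Codon 2 CCA (Pro): third position 4-fold.
Codon 3 AGC (Ser): third position 2-fold.
Codon 4 CGC (Arg): third position 4-fold.
Codon 5 GAC (Asp): third position 2-fold.
Codon 6 UGC (Cys): third position 2-fold.
Codon 7 AAC (Asn): third position 2-fold.
Codon 8 ACU (Thr): third position 4-fold.
Codon 9 GCU (Ala): third position 4-fold.
Four-fold degenerate third positions: 5.

5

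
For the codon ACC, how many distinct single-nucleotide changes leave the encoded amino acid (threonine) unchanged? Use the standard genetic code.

3

Position 1: none → 0 synonymous.
Position 2: none → 0 synonymous.
Position 3: ACT, ACA, ACG → 3 synonymous.
Total: 0 + 0 + 3 = 3.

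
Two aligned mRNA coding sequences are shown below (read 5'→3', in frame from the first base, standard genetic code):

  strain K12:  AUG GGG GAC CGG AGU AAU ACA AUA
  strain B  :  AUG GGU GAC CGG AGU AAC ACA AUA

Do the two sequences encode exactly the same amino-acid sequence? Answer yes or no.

yes

Codon 1: AUG Met / AUG Met — identical.
Codon 2: GGG Gly / GGU Gly — synonymous.
Codon 3: GAC Asp / GAC Asp — identical.
Codon 4: CGG Arg / CGG Arg — identical.
Codon 5: AGU Ser / AGU Ser — identical.
Codon 6: AAU Asn / AAC Asn — synonymous.
Codon 7: ACA Thr / ACA Thr — identical.
Codon 8: AUA Ile / AUA Ile — identical.
Nonsynonymous differences: 0 → same protein.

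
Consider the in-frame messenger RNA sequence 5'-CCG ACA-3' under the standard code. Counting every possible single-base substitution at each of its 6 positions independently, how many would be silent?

Codon 1 (CCG, Pro): 3 synonymous substitutions.
Codon 2 (ACA, Thr): 3 synonymous substitutions.
Total: 3 + 3 = 6.

6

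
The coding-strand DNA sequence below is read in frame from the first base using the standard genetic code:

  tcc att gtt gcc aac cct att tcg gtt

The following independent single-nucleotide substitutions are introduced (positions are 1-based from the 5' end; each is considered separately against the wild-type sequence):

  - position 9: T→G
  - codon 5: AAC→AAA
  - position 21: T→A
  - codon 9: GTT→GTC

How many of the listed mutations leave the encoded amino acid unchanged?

Codon 3: GTT (Val) → GTG (Val) — synonymous.
Codon 5: AAC (Asn) → AAA (Lys) — missense.
Codon 7: ATT (Ile) → ATA (Ile) — synonymous.
Codon 9: GTT (Val) → GTC (Val) — synonymous.
Synonymous: 3 of 4.

3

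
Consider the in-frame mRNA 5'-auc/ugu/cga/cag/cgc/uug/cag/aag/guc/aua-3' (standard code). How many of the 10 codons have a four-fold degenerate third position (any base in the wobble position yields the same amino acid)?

Codon 1 AUC (Ile): third position 3-fold.
Codon 2 UGU (Cys): third position 2-fold.
Codon 3 CGA (Arg): third position 4-fold.
Codon 4 CAG (Gln): third position 2-fold.
Codon 5 CGC (Arg): third position 4-fold.
Codon 6 UUG (Leu): third position 2-fold.
Codon 7 CAG (Gln): third position 2-fold.
Codon 8 AAG (Lys): third position 2-fold.
Codon 9 GUC (Val): third position 4-fold.
Codon 10 AUA (Ile): third position 3-fold.
Four-fold degenerate third positions: 3.

3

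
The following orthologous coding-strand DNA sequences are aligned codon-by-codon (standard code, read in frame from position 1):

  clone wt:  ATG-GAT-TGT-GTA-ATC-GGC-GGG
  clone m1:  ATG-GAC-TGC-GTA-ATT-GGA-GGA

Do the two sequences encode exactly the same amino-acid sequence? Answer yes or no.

yes

Codon 1: ATG Met / ATG Met — identical.
Codon 2: GAT Asp / GAC Asp — synonymous.
Codon 3: TGT Cys / TGC Cys — synonymous.
Codon 4: GTA Val / GTA Val — identical.
Codon 5: ATC Ile / ATT Ile — synonymous.
Codon 6: GGC Gly / GGA Gly — synonymous.
Codon 7: GGG Gly / GGA Gly — synonymous.
Nonsynonymous differences: 0 → same protein.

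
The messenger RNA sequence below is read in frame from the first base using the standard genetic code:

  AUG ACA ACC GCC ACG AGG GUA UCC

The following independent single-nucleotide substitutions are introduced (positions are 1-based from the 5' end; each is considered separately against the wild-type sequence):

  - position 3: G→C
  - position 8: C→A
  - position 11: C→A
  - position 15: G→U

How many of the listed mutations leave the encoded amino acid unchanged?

1

Codon 1: AUG (Met) → AUC (Ile) — missense.
Codon 3: ACC (Thr) → AAC (Asn) — missense.
Codon 4: GCC (Ala) → GAC (Asp) — missense.
Codon 5: ACG (Thr) → ACU (Thr) — synonymous.
Synonymous: 1 of 4.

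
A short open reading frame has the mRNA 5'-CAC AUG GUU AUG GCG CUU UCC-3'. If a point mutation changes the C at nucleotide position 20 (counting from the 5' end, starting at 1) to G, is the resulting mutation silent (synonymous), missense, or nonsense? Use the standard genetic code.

Position 20 falls in codon 7: UCC → Ser.
After the substitution the codon is UGC → Cys.
Ser ≠ Cys, so this is a missense mutation.

missense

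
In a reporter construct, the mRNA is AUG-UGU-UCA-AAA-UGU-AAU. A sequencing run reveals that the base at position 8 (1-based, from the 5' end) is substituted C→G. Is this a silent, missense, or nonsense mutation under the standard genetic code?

Position 8 falls in codon 3: UCA → Ser.
After the substitution the codon is UGA → Stop.
The new codon is a stop codon, so this is a nonsense mutation.

nonsense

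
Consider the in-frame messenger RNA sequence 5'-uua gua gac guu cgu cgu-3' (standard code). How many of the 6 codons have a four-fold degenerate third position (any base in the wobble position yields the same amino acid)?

4

Codon 1 UUA (Leu): third position 2-fold.
Codon 2 GUA (Val): third position 4-fold.
Codon 3 GAC (Asp): third position 2-fold.
Codon 4 GUU (Val): third position 4-fold.
Codon 5 CGU (Arg): third position 4-fold.
Codon 6 CGU (Arg): third position 4-fold.
Four-fold degenerate third positions: 4.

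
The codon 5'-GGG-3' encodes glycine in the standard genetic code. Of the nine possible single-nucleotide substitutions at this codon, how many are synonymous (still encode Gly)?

Position 1: none → 0 synonymous.
Position 2: none → 0 synonymous.
Position 3: GGU, GGC, GGA → 3 synonymous.
Total: 0 + 0 + 3 = 3.

3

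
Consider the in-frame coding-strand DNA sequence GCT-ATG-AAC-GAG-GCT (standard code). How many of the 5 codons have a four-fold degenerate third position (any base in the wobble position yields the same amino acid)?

Codon 1 GCT (Ala): third position 4-fold.
Codon 2 ATG (Met): third position 1-fold.
Codon 3 AAC (Asn): third position 2-fold.
Codon 4 GAG (Glu): third position 2-fold.
Codon 5 GCT (Ala): third position 4-fold.
Four-fold degenerate third positions: 2.

2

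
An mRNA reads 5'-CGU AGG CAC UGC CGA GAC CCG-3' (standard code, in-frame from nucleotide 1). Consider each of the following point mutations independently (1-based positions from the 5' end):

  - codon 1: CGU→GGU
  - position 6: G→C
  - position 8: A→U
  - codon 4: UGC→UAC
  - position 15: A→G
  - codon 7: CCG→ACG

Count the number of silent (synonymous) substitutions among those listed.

1

Codon 1: CGU (Arg) → GGU (Gly) — missense.
Codon 2: AGG (Arg) → AGC (Ser) — missense.
Codon 3: CAC (His) → CUC (Leu) — missense.
Codon 4: UGC (Cys) → UAC (Tyr) — missense.
Codon 5: CGA (Arg) → CGG (Arg) — synonymous.
Codon 7: CCG (Pro) → ACG (Thr) — missense.
Synonymous: 1 of 6.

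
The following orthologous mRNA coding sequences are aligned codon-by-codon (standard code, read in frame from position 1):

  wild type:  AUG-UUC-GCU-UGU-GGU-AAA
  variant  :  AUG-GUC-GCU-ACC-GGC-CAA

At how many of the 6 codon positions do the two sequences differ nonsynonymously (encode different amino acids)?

Codon 1: AUG Met / AUG Met — identical.
Codon 2: UUC Phe / GUC Val — nonsynonymous.
Codon 3: GCU Ala / GCU Ala — identical.
Codon 4: UGU Cys / ACC Thr — nonsynonymous.
Codon 5: GGU Gly / GGC Gly — synonymous.
Codon 6: AAA Lys / CAA Gln — nonsynonymous.
Nonsynonymous differences: 3.

3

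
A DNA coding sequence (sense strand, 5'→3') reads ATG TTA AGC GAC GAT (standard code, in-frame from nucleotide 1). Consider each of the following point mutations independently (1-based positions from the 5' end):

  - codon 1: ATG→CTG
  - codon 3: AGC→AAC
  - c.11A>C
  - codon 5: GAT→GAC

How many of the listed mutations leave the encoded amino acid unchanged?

1

Codon 1: ATG (Met) → CTG (Leu) — missense.
Codon 3: AGC (Ser) → AAC (Asn) — missense.
Codon 4: GAC (Asp) → GCC (Ala) — missense.
Codon 5: GAT (Asp) → GAC (Asp) — synonymous.
Synonymous: 1 of 4.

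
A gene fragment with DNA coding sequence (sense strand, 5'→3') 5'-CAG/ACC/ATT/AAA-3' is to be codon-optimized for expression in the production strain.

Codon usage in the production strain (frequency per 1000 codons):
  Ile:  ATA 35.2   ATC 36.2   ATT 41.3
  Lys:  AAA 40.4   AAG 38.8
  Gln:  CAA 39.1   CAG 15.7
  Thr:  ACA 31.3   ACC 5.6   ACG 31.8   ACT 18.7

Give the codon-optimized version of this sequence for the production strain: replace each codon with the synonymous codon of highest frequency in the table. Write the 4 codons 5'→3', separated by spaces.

CAA ACG ATT AAA

Codon 1 (Gln): best is CAA at 39.1.
Codon 2 (Thr): best is ACG at 31.8.
Codon 3 (Ile): best is ATT at 41.3.
Codon 4 (Lys): best is AAA at 40.4.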